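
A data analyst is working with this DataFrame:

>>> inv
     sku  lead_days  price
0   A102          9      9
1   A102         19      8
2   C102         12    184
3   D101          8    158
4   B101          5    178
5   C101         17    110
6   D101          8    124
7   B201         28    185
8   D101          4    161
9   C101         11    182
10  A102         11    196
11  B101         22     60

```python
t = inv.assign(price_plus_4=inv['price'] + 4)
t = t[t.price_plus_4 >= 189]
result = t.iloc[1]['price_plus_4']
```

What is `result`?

200

add column price_plus_4 = inv['price'] + 4:
     sku  lead_days  price  price_plus_4
0   A102          9      9            13
1   A102         19      8            12
2   C102         12    184           188
3   D101          8    158           162
4   B101          5    178           182
5   C101         17    110           114
6   D101          8    124           128
7   B201         28    185           189
8   D101          4    161           165
9   C101         11    182           186
10  A102         11    196           200
11  B101         22     60            64
filter rows where price_plus_4 >= 189:
     sku  lead_days  price  price_plus_4
7   B201         28    185           189
10  A102         11    196           200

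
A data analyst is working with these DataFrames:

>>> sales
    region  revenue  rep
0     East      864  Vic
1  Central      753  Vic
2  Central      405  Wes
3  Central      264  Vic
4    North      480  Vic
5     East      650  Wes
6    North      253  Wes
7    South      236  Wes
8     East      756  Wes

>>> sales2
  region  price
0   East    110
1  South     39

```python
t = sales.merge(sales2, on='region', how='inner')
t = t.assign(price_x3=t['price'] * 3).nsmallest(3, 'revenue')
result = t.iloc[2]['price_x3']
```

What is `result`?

merge on 'region' (how='inner') → 4 rows:
  region  revenue  rep  price
0   East      864  Vic    110
1   East      650  Wes    110
2  South      236  Wes     39
3   East      756  Wes    110
add column price_x3 = t['price'] * 3:
  region  revenue  rep  price  price_x3
0   East      864  Vic    110       330
1   East      650  Wes    110       330
2  South      236  Wes     39       117
3   East      756  Wes    110       330
take 3 rows with smallest revenue:
  region  revenue  rep  price  price_x3
2  South      236  Wes     39       117
1   East      650  Wes    110       330
3   East      756  Wes    110       330
Reading off the value at position 2, column 'price_x3', we get 330.

330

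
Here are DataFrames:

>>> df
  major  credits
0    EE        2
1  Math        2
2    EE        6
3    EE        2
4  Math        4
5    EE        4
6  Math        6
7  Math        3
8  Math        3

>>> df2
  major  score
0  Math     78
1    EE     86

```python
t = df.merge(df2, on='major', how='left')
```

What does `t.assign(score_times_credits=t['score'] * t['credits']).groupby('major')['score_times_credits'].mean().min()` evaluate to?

280.8

merge on 'major' (how='left') → 9 rows:
  major  credits  score
0    EE        2     86
1  Math        2     78
2    EE        6     86
3    EE        2     86
4  Math        4     78
5    EE        4     86
6  Math        6     78
7  Math        3     78
8  Math        3     78
add column score_times_credits = t['score'] * t['credits']:
  major  credits  score  score_times_credits
0    EE        2     86                  172
1  Math        2     78                  156
2    EE        6     86                  516
3    EE        2     86                  172
4  Math        4     78                  312
5    EE        4     86                  344
6  Math        6     78                  468
7  Math        3     78                  234
8  Math        3     78                  234
group by major, mean of score_times_credits:
major
EE      301.0
Math    280.8
Name: score_times_credits, dtype: float64
Then the min of the resulting series: 280.8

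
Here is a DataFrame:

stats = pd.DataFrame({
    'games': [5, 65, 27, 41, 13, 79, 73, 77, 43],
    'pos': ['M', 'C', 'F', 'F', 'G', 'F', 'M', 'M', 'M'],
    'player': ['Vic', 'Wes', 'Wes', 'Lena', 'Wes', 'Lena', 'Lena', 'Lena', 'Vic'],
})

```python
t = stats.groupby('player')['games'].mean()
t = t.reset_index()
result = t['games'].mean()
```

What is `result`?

group by player, mean of games:
player
Lena    67.5
Vic     24.0
Wes     35.0
Name: games, dtype: float64
reset_index():
  player  games
0   Lena   67.5
1    Vic   24.0
2    Wes   35.0
mean of column 'games' → 42.1666666667

42.1666666667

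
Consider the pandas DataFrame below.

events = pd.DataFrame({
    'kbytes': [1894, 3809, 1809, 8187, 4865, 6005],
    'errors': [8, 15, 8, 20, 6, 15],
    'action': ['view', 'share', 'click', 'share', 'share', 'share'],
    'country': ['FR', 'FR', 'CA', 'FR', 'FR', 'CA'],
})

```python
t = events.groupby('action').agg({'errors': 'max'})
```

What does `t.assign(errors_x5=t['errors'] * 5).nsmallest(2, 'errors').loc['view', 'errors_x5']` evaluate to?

40

group by action, max of errors:
        errors
action        
click        8
share       20
view         8
add column errors_x5 = t['errors'] * 5:
        errors  errors_x5
action                   
click        8         40
share       20        100
view         8         40
take 2 rows with smallest errors:
        errors  errors_x5
action                   
click        8         40
view         8         40
Taking the value at row 'view', column 'errors_x5' gives 40.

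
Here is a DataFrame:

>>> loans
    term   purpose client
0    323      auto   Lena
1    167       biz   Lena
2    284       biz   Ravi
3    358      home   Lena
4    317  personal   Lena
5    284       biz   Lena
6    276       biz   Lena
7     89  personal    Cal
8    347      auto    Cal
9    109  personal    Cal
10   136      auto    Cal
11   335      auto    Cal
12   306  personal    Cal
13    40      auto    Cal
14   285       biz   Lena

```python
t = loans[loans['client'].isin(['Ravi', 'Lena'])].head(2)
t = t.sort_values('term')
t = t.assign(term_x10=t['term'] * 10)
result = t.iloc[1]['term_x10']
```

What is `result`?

filter rows where client in ['Ravi', 'Lena']:
    term   purpose client
0    323      auto   Lena
1    167       biz   Lena
2    284       biz   Ravi
3    358      home   Lena
4    317  personal   Lena
5    284       biz   Lena
6    276       biz   Lena
14   285       biz   Lena
take first 2 rows:
   term purpose client
0   323    auto   Lena
1   167     biz   Lena
sort by term:
   term purpose client
1   167     biz   Lena
0   323    auto   Lena
add column term_x10 = t['term'] * 10:
   term purpose client  term_x10
1   167     biz   Lena      1670
0   323    auto   Lena      3230
Finally, value at position 1, column 'term_x10' = 3230.

3230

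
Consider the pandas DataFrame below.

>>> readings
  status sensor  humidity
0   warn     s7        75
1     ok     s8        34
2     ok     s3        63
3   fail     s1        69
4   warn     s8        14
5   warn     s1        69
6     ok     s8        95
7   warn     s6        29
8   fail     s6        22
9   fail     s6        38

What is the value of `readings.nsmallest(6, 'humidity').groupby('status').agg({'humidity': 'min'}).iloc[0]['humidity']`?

take 6 rows with smallest humidity:
  status sensor  humidity
4   warn     s8        14
8   fail     s6        22
7   warn     s6        29
1     ok     s8        34
9   fail     s6        38
2     ok     s3        63
group by status, min of humidity:
        humidity
status          
fail          22
ok            34
warn          14
value at position 0, column 'humidity' → 22

22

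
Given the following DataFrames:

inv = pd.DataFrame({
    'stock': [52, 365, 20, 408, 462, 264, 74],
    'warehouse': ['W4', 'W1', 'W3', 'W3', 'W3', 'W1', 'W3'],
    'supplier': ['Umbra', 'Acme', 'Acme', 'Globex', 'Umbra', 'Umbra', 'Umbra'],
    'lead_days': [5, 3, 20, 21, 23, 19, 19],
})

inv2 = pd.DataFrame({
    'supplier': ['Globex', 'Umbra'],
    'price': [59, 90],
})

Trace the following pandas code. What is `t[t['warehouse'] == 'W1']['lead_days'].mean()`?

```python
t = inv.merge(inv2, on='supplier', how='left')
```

11.0

merge on 'supplier' (how='left') → 7 rows:
   stock warehouse supplier  lead_days  price
0     52        W4    Umbra          5   90.0
1    365        W1     Acme          3    NaN
2     20        W3     Acme         20    NaN
3    408        W3   Globex         21   59.0
4    462        W3    Umbra         23   90.0
5    264        W1    Umbra         19   90.0
6     74        W3    Umbra         19   90.0
filter rows where warehouse == 'W1':
   stock warehouse supplier  lead_days  price
1    365        W1     Acme          3    NaN
5    264        W1    Umbra         19   90.0
Hence 11.0.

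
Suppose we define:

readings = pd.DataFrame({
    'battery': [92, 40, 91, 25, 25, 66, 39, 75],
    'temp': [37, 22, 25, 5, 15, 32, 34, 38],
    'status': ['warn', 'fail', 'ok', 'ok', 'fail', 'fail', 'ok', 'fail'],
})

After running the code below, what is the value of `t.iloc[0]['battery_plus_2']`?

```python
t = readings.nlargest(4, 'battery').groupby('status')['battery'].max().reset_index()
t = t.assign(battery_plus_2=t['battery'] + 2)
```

77

take 4 rows with largest battery:
   battery  temp status
0       92    37   warn
2       91    25     ok
7       75    38   fail
5       66    32   fail
group by status, max of battery:
status
fail    75
ok      91
warn    92
Name: battery, dtype: int64
reset_index():
  status  battery
0   fail       75
1     ok       91
2   warn       92
add column battery_plus_2 = t['battery'] + 2:
  status  battery  battery_plus_2
0   fail       75              77
1     ok       91              93
2   warn       92              94
Hence 77.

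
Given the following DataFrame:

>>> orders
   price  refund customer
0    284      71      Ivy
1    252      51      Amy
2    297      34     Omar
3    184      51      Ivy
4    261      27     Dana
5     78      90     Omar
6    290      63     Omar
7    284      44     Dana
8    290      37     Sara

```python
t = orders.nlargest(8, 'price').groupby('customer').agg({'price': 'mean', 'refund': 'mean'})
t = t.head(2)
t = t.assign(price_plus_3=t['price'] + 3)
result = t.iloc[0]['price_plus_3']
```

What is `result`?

take 8 rows with largest price:
   price  refund customer
2    297      34     Omar
6    290      63     Omar
8    290      37     Sara
0    284      71      Ivy
7    284      44     Dana
4    261      27     Dana
1    252      51      Amy
3    184      51      Ivy
group by customer: mean(price), mean(refund):
          price  refund
customer               
Amy       252.0    51.0
Dana      272.5    35.5
Ivy       234.0    61.0
Omar      293.5    48.5
Sara      290.0    37.0
take first 2 rows:
          price  refund
customer               
Amy       252.0    51.0
Dana      272.5    35.5
add column price_plus_3 = t['price'] + 3:
          price  refund  price_plus_3
customer                             
Amy       252.0    51.0         255.0
Dana      272.5    35.5         275.5

255.0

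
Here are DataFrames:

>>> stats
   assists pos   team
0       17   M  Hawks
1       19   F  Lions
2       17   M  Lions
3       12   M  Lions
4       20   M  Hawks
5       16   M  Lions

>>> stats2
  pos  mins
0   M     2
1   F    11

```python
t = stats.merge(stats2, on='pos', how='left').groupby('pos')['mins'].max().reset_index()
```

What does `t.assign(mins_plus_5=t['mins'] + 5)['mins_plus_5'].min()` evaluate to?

merge on 'pos' (how='left') → 6 rows:
   assists pos   team  mins
0       17   M  Hawks     2
1       19   F  Lions    11
2       17   M  Lions     2
3       12   M  Lions     2
4       20   M  Hawks     2
5       16   M  Lions     2
group by pos, max of mins:
pos
F    11
M     2
Name: mins, dtype: int64
reset_index():
  pos  mins
0   F    11
1   M     2
add column mins_plus_5 = t['mins'] + 5:
  pos  mins  mins_plus_5
0   F    11           16
1   M     2            7
Reading off the min of column 'mins_plus_5', we get 7.

7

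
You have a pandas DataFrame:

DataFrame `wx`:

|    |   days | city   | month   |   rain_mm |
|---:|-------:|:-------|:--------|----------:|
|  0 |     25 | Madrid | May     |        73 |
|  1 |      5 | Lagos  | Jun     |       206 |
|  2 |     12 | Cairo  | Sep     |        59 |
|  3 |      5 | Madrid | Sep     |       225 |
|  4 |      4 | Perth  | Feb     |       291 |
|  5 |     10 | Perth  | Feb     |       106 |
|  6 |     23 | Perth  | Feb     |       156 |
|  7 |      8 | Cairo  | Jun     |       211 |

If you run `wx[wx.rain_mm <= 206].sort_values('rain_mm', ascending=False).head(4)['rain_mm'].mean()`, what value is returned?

filter rows where rain_mm <= 206:
   days    city month  rain_mm
0    25  Madrid   May       73
1     5   Lagos   Jun      206
2    12   Cairo   Sep       59
5    10   Perth   Feb      106
6    23   Perth   Feb      156
sort by rain_mm descending:
   days    city month  rain_mm
1     5   Lagos   Jun      206
6    23   Perth   Feb      156
5    10   Perth   Feb      106
0    25  Madrid   May       73
2    12   Cairo   Sep       59
take first 4 rows:
   days    city month  rain_mm
1     5   Lagos   Jun      206
6    23   Perth   Feb      156
5    10   Perth   Feb      106
0    25  Madrid   May       73
Hence 135.25.

135.25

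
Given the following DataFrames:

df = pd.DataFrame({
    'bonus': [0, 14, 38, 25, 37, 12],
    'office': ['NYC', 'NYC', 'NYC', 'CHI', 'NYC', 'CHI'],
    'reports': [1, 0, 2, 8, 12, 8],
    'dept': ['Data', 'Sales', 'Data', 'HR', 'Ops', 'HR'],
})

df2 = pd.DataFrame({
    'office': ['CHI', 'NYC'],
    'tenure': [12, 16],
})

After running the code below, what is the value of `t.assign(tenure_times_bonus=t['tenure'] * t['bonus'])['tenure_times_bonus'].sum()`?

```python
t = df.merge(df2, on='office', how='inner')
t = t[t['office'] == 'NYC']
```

merge on 'office' (how='inner') → 6 rows:
   bonus office  reports   dept  tenure
0      0    NYC        1   Data      16
1     14    NYC        0  Sales      16
2     38    NYC        2   Data      16
3     25    CHI        8     HR      12
4     37    NYC       12    Ops      16
5     12    CHI        8     HR      12
filter rows where office == 'NYC':
   bonus office  reports   dept  tenure
0      0    NYC        1   Data      16
1     14    NYC        0  Sales      16
2     38    NYC        2   Data      16
4     37    NYC       12    Ops      16
add column tenure_times_bonus = t['tenure'] * t['bonus']:
   bonus office  reports   dept  tenure  tenure_times_bonus
0      0    NYC        1   Data      16                   0
1     14    NYC        0  Sales      16                 224
2     38    NYC        2   Data      16                 608
4     37    NYC       12    Ops      16                 592
The sum of column 'tenure_times_bonus' is 1424.

1424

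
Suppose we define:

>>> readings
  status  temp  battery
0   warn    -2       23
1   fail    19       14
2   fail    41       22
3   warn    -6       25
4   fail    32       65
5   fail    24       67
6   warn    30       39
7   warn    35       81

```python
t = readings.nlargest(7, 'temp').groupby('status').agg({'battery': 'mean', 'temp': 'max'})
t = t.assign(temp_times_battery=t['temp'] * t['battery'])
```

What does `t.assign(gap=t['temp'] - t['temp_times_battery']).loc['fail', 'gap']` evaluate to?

-1681.0

take 7 rows with largest temp:
  status  temp  battery
2   fail    41       22
7   warn    35       81
4   fail    32       65
6   warn    30       39
5   fail    24       67
1   fail    19       14
0   warn    -2       23
group by status: mean(battery), max(temp):
          battery  temp
status                 
fail    42.000000    41
warn    47.666667    35
add column temp_times_battery = t['temp'] * t['battery']:
          battery  temp  temp_times_battery
status                                     
fail    42.000000    41         1722.000000
warn    47.666667    35         1668.333333
add column gap = t['temp'] - t['temp_times_battery']:
          battery  temp  temp_times_battery          gap
status                                                  
fail    42.000000    41         1722.000000 -1681.000000
warn    47.666667    35         1668.333333 -1633.333333
Hence -1681.0.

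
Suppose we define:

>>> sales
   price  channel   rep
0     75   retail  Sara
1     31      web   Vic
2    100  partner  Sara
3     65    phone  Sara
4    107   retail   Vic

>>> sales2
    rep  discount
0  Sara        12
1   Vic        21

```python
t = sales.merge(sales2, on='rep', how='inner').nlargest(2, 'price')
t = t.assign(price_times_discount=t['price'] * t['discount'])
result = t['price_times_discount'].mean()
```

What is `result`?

merge on 'rep' (how='inner') → 5 rows:
   price  channel   rep  discount
0     75   retail  Sara        12
1     31      web   Vic        21
2    100  partner  Sara        12
3     65    phone  Sara        12
4    107   retail   Vic        21
take 2 rows with largest price:
   price  channel   rep  discount
4    107   retail   Vic        21
2    100  partner  Sara        12
add column price_times_discount = t['price'] * t['discount']:
   price  channel   rep  discount  price_times_discount
4    107   retail   Vic        21                  2247
2    100  partner  Sara        12                  1200

1723.5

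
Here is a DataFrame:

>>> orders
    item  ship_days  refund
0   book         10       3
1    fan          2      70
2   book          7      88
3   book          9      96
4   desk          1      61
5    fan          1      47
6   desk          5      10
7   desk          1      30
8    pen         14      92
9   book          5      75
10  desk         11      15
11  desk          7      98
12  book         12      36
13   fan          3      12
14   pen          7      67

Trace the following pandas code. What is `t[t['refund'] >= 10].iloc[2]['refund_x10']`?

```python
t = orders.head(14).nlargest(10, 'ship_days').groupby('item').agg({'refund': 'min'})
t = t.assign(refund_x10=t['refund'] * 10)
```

920

take first 14 rows:
    item  ship_days  refund
0   book         10       3
1    fan          2      70
2   book          7      88
3   book          9      96
4   desk          1      61
5    fan          1      47
6   desk          5      10
7   desk          1      30
8    pen         14      92
9   book          5      75
10  desk         11      15
11  desk          7      98
12  book         12      36
13   fan          3      12
take 10 rows with largest ship_days:
    item  ship_days  refund
8    pen         14      92
12  book         12      36
10  desk         11      15
0   book         10       3
3   book          9      96
2   book          7      88
11  desk          7      98
6   desk          5      10
9   book          5      75
13   fan          3      12
group by item, min of refund:
      refund
item        
book       3
desk      10
fan       12
pen       92
add column refund_x10 = t['refund'] * 10:
      refund  refund_x10
item                    
book       3          30
desk      10         100
fan       12         120
pen       92         920
filter rows where refund >= 10:
      refund  refund_x10
item                    
desk      10         100
fan       12         120
pen       92         920
Hence 920.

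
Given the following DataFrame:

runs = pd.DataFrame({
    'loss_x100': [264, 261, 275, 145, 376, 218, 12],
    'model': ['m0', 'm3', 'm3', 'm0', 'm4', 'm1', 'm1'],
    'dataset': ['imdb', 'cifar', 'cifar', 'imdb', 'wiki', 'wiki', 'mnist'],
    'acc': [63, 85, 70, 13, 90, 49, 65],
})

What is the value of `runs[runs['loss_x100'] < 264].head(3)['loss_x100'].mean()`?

filter rows where loss_x100 < 264:
   loss_x100 model dataset  acc
1        261    m3   cifar   85
3        145    m0    imdb   13
5        218    m1    wiki   49
6         12    m1   mnist   65
take first 3 rows:
   loss_x100 model dataset  acc
1        261    m3   cifar   85
3        145    m0    imdb   13
5        218    m1    wiki   49
Reading off the mean of column 'loss_x100', we get 208.0.

208.0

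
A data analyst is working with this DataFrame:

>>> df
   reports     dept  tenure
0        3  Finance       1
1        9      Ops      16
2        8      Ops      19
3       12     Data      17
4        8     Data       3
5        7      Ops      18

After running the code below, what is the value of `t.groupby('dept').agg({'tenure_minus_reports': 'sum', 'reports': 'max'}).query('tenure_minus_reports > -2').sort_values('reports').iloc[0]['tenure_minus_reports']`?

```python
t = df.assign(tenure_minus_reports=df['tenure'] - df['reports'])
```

add column tenure_minus_reports = df['tenure'] - df['reports']:
   reports     dept  tenure  tenure_minus_reports
0        3  Finance       1                    -2
1        9      Ops      16                     7
2        8      Ops      19                    11
3       12     Data      17                     5
4        8     Data       3                    -5
5        7      Ops      18                    11
group by dept: sum(tenure_minus_reports), max(reports):
         tenure_minus_reports  reports
dept                                  
Data                        0       12
Finance                    -2        3
Ops                        29        9
filter rows where tenure_minus_reports > -2:
      tenure_minus_reports  reports
dept                               
Data                     0       12
Ops                     29        9
sort by reports:
      tenure_minus_reports  reports
dept                               
Ops                     29        9
Data                     0       12

29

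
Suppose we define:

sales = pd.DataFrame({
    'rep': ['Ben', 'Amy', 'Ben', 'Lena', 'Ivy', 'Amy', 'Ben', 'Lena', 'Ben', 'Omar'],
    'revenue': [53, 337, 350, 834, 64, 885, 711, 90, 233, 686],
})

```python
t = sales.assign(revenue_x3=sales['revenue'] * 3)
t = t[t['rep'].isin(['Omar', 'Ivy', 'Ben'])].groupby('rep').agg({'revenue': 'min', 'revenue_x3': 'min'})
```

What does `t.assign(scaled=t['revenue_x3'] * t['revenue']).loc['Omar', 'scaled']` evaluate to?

add column revenue_x3 = sales['revenue'] * 3:
    rep  revenue  revenue_x3
0   Ben       53         159
1   Amy      337        1011
2   Ben      350        1050
3  Lena      834        2502
4   Ivy       64         192
5   Amy      885        2655
6   Ben      711        2133
7  Lena       90         270
8   Ben      233         699
9  Omar      686        2058
filter rows where rep in ['Omar', 'Ivy', 'Ben']:
    rep  revenue  revenue_x3
0   Ben       53         159
2   Ben      350        1050
4   Ivy       64         192
6   Ben      711        2133
8   Ben      233         699
9  Omar      686        2058
group by rep: min(revenue), min(revenue_x3):
      revenue  revenue_x3
rep                      
Ben        53         159
Ivy        64         192
Omar      686        2058
add column scaled = t['revenue_x3'] * t['revenue']:
      revenue  revenue_x3   scaled
rep                               
Ben        53         159     8427
Ivy        64         192    12288
Omar      686        2058  1411788
value at row 'Omar', column 'scaled' → 1411788

1411788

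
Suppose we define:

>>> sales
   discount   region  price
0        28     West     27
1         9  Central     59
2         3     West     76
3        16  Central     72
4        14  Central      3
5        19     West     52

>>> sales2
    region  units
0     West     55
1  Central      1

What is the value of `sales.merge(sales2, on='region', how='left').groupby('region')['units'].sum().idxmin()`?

Central

merge on 'region' (how='left') → 6 rows:
   discount   region  price  units
0        28     West     27     55
1         9  Central     59      1
2         3     West     76     55
3        16  Central     72      1
4        14  Central      3      1
5        19     West     52     55
group by region, sum of units:
region
Central      3
West       165
Name: units, dtype: int64
The label with the smallest value is Central.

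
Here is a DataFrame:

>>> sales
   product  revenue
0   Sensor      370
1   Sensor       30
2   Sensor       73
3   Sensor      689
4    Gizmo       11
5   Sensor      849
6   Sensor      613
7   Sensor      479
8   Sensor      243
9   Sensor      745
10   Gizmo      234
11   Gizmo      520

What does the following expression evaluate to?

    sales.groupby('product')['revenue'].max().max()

group by product, max of revenue:
product
Gizmo     520
Sensor    849
Name: revenue, dtype: int64
The max of the resulting series is 849.

849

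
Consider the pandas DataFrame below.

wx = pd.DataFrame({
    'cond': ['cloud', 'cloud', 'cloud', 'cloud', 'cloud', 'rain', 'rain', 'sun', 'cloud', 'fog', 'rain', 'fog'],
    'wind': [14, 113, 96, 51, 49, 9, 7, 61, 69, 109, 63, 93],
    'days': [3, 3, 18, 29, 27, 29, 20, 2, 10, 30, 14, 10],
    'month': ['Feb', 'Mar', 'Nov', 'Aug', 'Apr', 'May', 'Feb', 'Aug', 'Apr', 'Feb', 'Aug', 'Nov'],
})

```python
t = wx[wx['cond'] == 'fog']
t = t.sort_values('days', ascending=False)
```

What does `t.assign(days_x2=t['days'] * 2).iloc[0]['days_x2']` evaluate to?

60

filter rows where cond == 'fog':
   cond  wind  days month
9   fog   109    30   Feb
11  fog    93    10   Nov
sort by days descending:
   cond  wind  days month
9   fog   109    30   Feb
11  fog    93    10   Nov
add column days_x2 = t['days'] * 2:
   cond  wind  days month  days_x2
9   fog   109    30   Feb       60
11  fog    93    10   Nov       20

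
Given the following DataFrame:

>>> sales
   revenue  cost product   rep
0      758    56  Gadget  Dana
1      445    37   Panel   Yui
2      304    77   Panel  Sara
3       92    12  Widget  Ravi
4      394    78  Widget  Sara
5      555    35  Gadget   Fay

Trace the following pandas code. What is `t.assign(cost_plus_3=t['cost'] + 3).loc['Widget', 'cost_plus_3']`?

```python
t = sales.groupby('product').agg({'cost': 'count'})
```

5

group by product, count of cost:
         cost
product      
Gadget      2
Panel       2
Widget      2
add column cost_plus_3 = t['cost'] + 3:
         cost  cost_plus_3
product                   
Gadget      2            5
Panel       2            5
Widget      2            5
value at row 'Widget', column 'cost_plus_3' → 5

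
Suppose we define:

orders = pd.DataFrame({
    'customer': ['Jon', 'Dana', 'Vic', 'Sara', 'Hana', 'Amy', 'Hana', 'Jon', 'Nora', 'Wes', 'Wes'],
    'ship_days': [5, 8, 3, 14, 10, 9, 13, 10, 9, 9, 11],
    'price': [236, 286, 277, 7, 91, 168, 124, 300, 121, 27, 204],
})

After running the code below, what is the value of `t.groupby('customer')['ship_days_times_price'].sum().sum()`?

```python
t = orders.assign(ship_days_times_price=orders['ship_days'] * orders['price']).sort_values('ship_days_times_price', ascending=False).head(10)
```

add column ship_days_times_price = orders['ship_days'] * orders['price']:
   customer  ship_days  price  ship_days_times_price
0       Jon          5    236                   1180
1      Dana          8    286                   2288
2       Vic          3    277                    831
3      Sara         14      7                     98
4      Hana         10     91                    910
5       Amy          9    168                   1512
6      Hana         13    124                   1612
7       Jon         10    300                   3000
8      Nora          9    121                   1089
9       Wes          9     27                    243
10      Wes         11    204                   2244
sort by ship_days_times_price descending:
   customer  ship_days  price  ship_days_times_price
7       Jon         10    300                   3000
1      Dana          8    286                   2288
10      Wes         11    204                   2244
6      Hana         13    124                   1612
5       Amy          9    168                   1512
0       Jon          5    236                   1180
8      Nora          9    121                   1089
4      Hana         10     91                    910
2       Vic          3    277                    831
9       Wes          9     27                    243
3      Sara         14      7                     98
take first 10 rows:
   customer  ship_days  price  ship_days_times_price
7       Jon         10    300                   3000
1      Dana          8    286                   2288
10      Wes         11    204                   2244
6      Hana         13    124                   1612
5       Amy          9    168                   1512
0       Jon          5    236                   1180
8      Nora          9    121                   1089
4      Hana         10     91                    910
2       Vic          3    277                    831
9       Wes          9     27                    243
group by customer, sum of ship_days_times_price:
customer
Amy     1512
Dana    2288
Hana    2522
Jon     4180
Nora    1089
Vic      831
Wes     2487
Name: ship_days_times_price, dtype: int64

14909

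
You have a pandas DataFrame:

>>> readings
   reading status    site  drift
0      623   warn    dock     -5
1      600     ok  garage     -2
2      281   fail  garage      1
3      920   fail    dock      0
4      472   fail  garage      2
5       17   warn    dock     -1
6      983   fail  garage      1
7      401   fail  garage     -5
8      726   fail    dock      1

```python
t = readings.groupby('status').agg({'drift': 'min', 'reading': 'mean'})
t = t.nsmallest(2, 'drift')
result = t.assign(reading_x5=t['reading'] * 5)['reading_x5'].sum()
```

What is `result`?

4752.5

group by status: min(drift), mean(reading):
        drift  reading
status                
fail       -5    630.5
ok         -2    600.0
warn       -5    320.0
take 2 rows with smallest drift:
        drift  reading
status                
fail       -5    630.5
warn       -5    320.0
add column reading_x5 = t['reading'] * 5:
        drift  reading  reading_x5
status                            
fail       -5    630.5      3152.5
warn       -5    320.0      1600.0
Taking the sum of column 'reading_x5' gives 4752.5.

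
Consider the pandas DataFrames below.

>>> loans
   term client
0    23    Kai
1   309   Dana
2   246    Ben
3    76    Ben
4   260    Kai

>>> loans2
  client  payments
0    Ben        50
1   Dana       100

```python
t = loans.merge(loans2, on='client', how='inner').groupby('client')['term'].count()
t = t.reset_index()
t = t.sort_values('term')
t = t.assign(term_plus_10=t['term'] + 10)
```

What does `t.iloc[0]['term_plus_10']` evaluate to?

merge on 'client' (how='inner') → 3 rows:
   term client  payments
0   309   Dana       100
1   246    Ben        50
2    76    Ben        50
group by client, count of term:
client
Ben     2
Dana    1
Name: term, dtype: int64
reset_index():
  client  term
0    Ben     2
1   Dana     1
sort by term:
  client  term
1   Dana     1
0    Ben     2
add column term_plus_10 = t['term'] + 10:
  client  term  term_plus_10
1   Dana     1            11
0    Ben     2            12
Finally, value at position 0, column 'term_plus_10' = 11.

11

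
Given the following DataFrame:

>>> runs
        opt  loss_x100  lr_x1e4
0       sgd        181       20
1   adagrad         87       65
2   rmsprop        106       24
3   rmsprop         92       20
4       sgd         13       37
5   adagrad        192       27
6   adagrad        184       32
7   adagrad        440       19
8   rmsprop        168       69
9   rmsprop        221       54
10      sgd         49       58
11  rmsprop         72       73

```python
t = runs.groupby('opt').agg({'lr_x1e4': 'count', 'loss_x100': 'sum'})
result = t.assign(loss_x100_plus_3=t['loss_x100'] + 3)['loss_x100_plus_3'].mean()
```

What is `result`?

group by opt: count(lr_x1e4), sum(loss_x100):
         lr_x1e4  loss_x100
opt                        
adagrad        4        903
rmsprop        5        659
sgd            3        243
add column loss_x100_plus_3 = t['loss_x100'] + 3:
         lr_x1e4  loss_x100  loss_x100_plus_3
opt                                          
adagrad        4        903               906
rmsprop        5        659               662
sgd            3        243               246
Taking the mean of column 'loss_x100_plus_3' gives 604.666666667.

604.666666667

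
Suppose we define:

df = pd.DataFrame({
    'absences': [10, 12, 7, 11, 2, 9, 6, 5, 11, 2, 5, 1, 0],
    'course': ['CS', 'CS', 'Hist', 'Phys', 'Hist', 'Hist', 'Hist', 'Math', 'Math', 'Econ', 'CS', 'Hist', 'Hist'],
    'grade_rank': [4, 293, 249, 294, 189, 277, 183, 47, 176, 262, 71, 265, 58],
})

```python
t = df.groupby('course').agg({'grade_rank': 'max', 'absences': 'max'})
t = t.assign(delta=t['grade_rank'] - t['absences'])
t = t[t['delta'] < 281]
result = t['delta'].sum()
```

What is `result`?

693

group by course: max(grade_rank), max(absences):
        grade_rank  absences
course                      
CS             293        12
Econ           262         2
Hist           277         9
Math           176        11
Phys           294        11
add column delta = t['grade_rank'] - t['absences']:
        grade_rank  absences  delta
course                             
CS             293        12    281
Econ           262         2    260
Hist           277         9    268
Math           176        11    165
Phys           294        11    283
filter rows where delta < 281:
        grade_rank  absences  delta
course                             
Econ           262         2    260
Hist           277         9    268
Math           176        11    165
Taking the sum of column 'delta' gives 693.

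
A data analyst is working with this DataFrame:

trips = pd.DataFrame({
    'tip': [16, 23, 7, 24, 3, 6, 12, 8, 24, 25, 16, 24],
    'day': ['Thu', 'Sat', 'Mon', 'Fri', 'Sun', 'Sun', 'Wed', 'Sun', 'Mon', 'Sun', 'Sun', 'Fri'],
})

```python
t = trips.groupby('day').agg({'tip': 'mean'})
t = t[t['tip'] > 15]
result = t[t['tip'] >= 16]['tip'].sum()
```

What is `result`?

group by day, mean of tip:
      tip
day      
Fri  24.0
Mon  15.5
Sat  23.0
Sun  11.6
Thu  16.0
Wed  12.0
filter rows where tip > 15:
      tip
day      
Fri  24.0
Mon  15.5
Sat  23.0
Thu  16.0
filter rows where tip >= 16:
      tip
day      
Fri  24.0
Sat  23.0
Thu  16.0
Reading off the sum of column 'tip', we get 63.0.

63.0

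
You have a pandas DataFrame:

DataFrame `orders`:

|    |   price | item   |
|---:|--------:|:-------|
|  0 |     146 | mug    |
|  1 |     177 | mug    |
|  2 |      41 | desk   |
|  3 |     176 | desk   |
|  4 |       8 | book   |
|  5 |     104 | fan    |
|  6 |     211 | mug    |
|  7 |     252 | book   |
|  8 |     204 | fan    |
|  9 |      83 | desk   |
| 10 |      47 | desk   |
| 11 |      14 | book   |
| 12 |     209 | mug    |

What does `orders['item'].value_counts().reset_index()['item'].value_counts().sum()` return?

4

value_counts of item:
item
mug     4
desk    4
book    3
fan     2
Name: count, dtype: int64
reset_index():
   item  count
0   mug      4
1  desk      4
2  book      3
3   fan      2
value_counts of item:
item
mug     1
desk    1
book    1
fan     1
Name: count, dtype: int64
Taking the sum of the resulting series gives 4.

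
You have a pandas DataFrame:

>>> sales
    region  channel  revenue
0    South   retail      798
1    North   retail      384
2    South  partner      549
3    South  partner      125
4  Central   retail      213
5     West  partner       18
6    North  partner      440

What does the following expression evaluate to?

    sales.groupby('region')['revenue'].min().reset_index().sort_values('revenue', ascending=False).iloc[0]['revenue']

group by region, min of revenue:
region
Central    213
North      384
South      125
West        18
Name: revenue, dtype: int64
reset_index():
    region  revenue
0  Central      213
1    North      384
2    South      125
3     West       18
sort by revenue descending:
    region  revenue
1    North      384
0  Central      213
2    South      125
3     West       18

384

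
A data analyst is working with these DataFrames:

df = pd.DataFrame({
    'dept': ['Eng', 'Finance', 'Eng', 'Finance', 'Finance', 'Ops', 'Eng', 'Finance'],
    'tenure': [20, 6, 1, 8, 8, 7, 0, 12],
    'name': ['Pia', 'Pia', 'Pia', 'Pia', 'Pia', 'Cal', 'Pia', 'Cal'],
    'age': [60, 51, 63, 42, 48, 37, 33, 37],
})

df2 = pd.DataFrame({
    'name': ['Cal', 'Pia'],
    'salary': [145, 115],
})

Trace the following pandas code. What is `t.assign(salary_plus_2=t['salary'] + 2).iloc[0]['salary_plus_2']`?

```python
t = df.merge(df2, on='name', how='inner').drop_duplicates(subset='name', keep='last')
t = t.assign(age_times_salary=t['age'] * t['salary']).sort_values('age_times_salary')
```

117

merge on 'name' (how='inner') → 8 rows:
      dept  tenure name  age  salary
0      Eng      20  Pia   60     115
1  Finance       6  Pia   51     115
2      Eng       1  Pia   63     115
3  Finance       8  Pia   42     115
4  Finance       8  Pia   48     115
5      Ops       7  Cal   37     145
6      Eng       0  Pia   33     115
7  Finance      12  Cal   37     145
drop duplicate name (keep=last):
      dept  tenure name  age  salary
6      Eng       0  Pia   33     115
7  Finance      12  Cal   37     145
add column age_times_salary = t['age'] * t['salary']:
      dept  tenure name  age  salary  age_times_salary
6      Eng       0  Pia   33     115              3795
7  Finance      12  Cal   37     145              5365
sort by age_times_salary:
      dept  tenure name  age  salary  age_times_salary
6      Eng       0  Pia   33     115              3795
7  Finance      12  Cal   37     145              5365
add column salary_plus_2 = t['salary'] + 2:
      dept  tenure name  age  salary  age_times_salary  salary_plus_2
6      Eng       0  Pia   33     115              3795            117
7  Finance      12  Cal   37     145              5365            147
The value at position 0, column 'salary_plus_2' is 117.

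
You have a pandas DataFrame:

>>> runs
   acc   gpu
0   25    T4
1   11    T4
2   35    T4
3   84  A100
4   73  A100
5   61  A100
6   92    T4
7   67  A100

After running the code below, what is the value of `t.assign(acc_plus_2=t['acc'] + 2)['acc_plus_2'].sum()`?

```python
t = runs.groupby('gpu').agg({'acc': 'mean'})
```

group by gpu, mean of acc:
        acc
gpu        
A100  71.25
T4    40.75
add column acc_plus_2 = t['acc'] + 2:
        acc  acc_plus_2
gpu                    
A100  71.25       73.25
T4    40.75       42.75
Then the sum of column 'acc_plus_2': 116.0

116.0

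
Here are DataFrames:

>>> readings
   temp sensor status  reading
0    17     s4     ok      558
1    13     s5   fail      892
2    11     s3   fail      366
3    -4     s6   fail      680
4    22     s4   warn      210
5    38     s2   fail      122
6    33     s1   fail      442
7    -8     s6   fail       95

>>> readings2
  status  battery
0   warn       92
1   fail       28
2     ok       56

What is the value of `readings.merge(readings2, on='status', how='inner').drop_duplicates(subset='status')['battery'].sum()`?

176

merge on 'status' (how='inner') → 8 rows:
   temp sensor status  reading  battery
0    17     s4     ok      558       56
1    13     s5   fail      892       28
2    11     s3   fail      366       28
3    -4     s6   fail      680       28
4    22     s4   warn      210       92
5    38     s2   fail      122       28
6    33     s1   fail      442       28
7    -8     s6   fail       95       28
drop duplicate status (keep=first):
   temp sensor status  reading  battery
0    17     s4     ok      558       56
1    13     s5   fail      892       28
4    22     s4   warn      210       92
Taking the sum of column 'battery' gives 176.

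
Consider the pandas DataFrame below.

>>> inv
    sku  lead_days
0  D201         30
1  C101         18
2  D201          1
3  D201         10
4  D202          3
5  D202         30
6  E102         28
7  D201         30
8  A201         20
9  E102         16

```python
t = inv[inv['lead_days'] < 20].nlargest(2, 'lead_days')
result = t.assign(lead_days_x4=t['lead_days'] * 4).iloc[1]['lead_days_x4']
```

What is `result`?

64

filter rows where lead_days < 20:
    sku  lead_days
1  C101         18
2  D201          1
3  D201         10
4  D202          3
9  E102         16
take 2 rows with largest lead_days:
    sku  lead_days
1  C101         18
9  E102         16
add column lead_days_x4 = t['lead_days'] * 4:
    sku  lead_days  lead_days_x4
1  C101         18            72
9  E102         16            64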